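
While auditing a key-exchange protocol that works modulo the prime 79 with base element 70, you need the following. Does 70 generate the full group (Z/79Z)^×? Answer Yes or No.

Yes

φ(79) = 79 − 1 = 78 = 2 · 3 · 13.
70 is a primitive root mod 79 iff 70^(φ(79)/q) ≢ 1 for every prime q | φ(79), i.e. q ∈ {2, 3, 13}.
70^39 ≡ 78 (mod 79)  [q = 2: ≢ 1 ✓]
70^26 ≡ 55 (mod 79)  [q = 3: ≢ 1 ✓]
70^6 ≡ 8 (mod 79)  [q = 13: ≢ 1 ✓]
None equal 1, so ord_79(70) = 78: 70 is a primitive root.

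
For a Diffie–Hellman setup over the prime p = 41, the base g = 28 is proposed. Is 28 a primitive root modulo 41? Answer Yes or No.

Yes

φ(41) = 41 − 1 = 40 = 2^3 · 5.
An element g generates (Z/41Z)^× iff g^(40/q) ≢ 1 (mod 41) for each prime q ∈ {2, 5}.
28^20 ≡ 40 (mod 41)  [q = 2: ≢ 1 ✓]
28^8 ≡ 10 (mod 41)  [q = 5: ≢ 1 ✓]
None equal 1, so ord_41(28) = 40: 28 is a primitive root.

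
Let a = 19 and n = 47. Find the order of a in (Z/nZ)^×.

46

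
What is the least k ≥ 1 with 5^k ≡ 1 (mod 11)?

5

ord(5) | φ(11) = 11 − 1 = 10 = 2 · 5.
Divisors of 10: 1, 2, 5, 10.
Evaluate successive powers at the divisors of 10:
5^1 ≡ 5
5^2 ≡ 3
5^5 ≡ 1
So ord_11(5) = 5.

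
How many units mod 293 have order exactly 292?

φ(293) = 293 − 1 = 292 = 2^2 · 73.
(Z/293Z)^× is cyclic (|G| = 292); a cyclic group of order m has exactly φ(d) elements of each order d | m, and none otherwise.
292 = 2^2 · 73 divides 292, and φ(292) = 144.

144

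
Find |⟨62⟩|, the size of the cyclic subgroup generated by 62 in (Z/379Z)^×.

ord(62) | φ(379) = 379 − 1 = 378 = 2 · 3^3 · 7.
Divisors of 378: 1, 2, 3, 6, 7, 9, 14, 18, 21, 27, 42, 54, 63, 126, 189, 378.
Test each divisor d:
62^1 ≡ 62 (mod 379)
62^2 ≡ 54 (mod 379)
62^3 ≡ 316 (mod 379)
62^6 ≡ 179 (mod 379)
62^7 ≡ 107 (mod 379)
62^9 ≡ 93 (mod 379)
62^14 ≡ 79 (mod 379)
62^18 ≡ 311 (mod 379)
62^21 ≡ 115 (mod 379)
62^27 ≡ 119 (mod 379)
62^42 ≡ 339 (mod 379)
62^54 ≡ 138 (mod 379)
62^63 ≡ 327 (mod 379)
62^126 ≡ 51 (mod 379)
62^189 ≡ 1 (mod 379) ✓
Therefore the multiplicative order of 62 modulo 379 is 189.

189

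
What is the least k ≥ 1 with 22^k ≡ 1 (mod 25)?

20

Since 22 ∈ (Z/25Z)^×, its order divides φ(25) = φ(5^2) = 5·(5−1) = 20 = 2^2 · 5.
Divisors of 20: 1, 2, 4, 5, 10, 20.
Check 22^d mod 25 for each divisor in increasing order:
22^1 ≡ 22 (mod 25)
22^2 ≡ 9 (mod 25)
22^4 ≡ 6 (mod 25)
22^5 ≡ 7 (mod 25)
22^10 ≡ 24 (mod 25)
22^20 ≡ 1 (mod 25) ✓
Hence ord(22) = 20.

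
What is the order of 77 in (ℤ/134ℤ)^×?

The order of 77 must divide φ(134) = φ(2)·φ(67) = 1·66 = 66 = 2 · 3 · 11.
Divisors of 66: 1, 2, 3, 6, 11, 22, 33, 66.
Test each divisor d:
77^1 ≡ 77 (mod 134)
77^2 ≡ 33 (mod 134)
77^3 ≡ 129 (mod 134)
77^6 ≡ 25 (mod 134)
77^11 ≡ 29 (mod 134)
77^22 ≡ 37 (mod 134)
77^33 ≡ 1 (mod 134) ✓
The smallest such exponent is 33, so the order of 77 is 33.

33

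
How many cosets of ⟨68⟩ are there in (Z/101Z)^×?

4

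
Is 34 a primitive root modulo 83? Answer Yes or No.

Yes

φ(83) = 83 − 1 = 82 = 2 · 41.
Test 34^(82/q) mod 83 for each prime factor q of 82:
34^41 ≡ 82 (mod 83)  [q = 2: ≢ 1 ✓]
34^2 ≡ 77 (mod 83)  [q = 41: ≢ 1 ✓]
Every test exponent gives a nontrivial residue, hence 34 generates the full group.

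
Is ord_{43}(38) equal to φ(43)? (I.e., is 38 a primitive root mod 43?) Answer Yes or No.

No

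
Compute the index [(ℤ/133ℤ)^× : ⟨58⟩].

36

Since 58 ∈ (Z/133Z)^×, its order divides φ(133) = φ(7·19) = (7−1)·(19−1) = 6·18 = 108 = 2^2 · 3^3.
Divisors of 108: 1, 2, 3, 4, 6, 9, 12, 18, 27, 36, 54, 108.
Compute 58^d (mod 133) for the divisors d until we hit 1:
58^1 ≡ 58
58^2 ≡ 39
58^3 ≡ 1
So ord_133(58) = 3, hence |⟨58⟩| = 3.
Index = |(Z/133Z)^×| / |⟨58⟩| = 108 / 3 = 36.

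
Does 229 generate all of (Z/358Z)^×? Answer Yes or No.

φ(358) = φ(2)·φ(179) = 1·178 = 178 = 2 · 89.
An element g generates (Z/358Z)^× iff g^(178/q) ≢ 1 (mod 358) for each prime q ∈ {2, 89}.
229^89 ≡ 357 (mod 358)  [q = 2: ≢ 1 ✓]
229^2 ≡ 173 (mod 358)  [q = 89: ≢ 1 ✓]
None equal 1, so ord_358(229) = 178: 229 is a primitive root.

Yes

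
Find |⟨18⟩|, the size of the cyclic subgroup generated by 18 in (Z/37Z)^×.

36

By Lagrange's theorem, ord_37(18) divides φ(37) = 37 − 1 = 36 = 2^2 · 3^2.
Divisors of 36: 1, 2, 3, 4, 6, 9, 12, 18, 36.
Evaluate successive powers at the divisors of 36:
18^1 ≡ 18 (mod 37)
18^2 ≡ 28 (mod 37)
18^3 ≡ 23 (mod 37)
18^4 ≡ 7 (mod 37)
18^6 ≡ 11 (mod 37)
18^9 ≡ 31 (mod 37)
18^12 ≡ 10 (mod 37)
18^18 ≡ 36 (mod 37)
18^36 ≡ 1 (mod 37) ✓
So ord_37(18) = 36.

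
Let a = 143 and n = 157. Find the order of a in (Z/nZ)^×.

26

By Lagrange's theorem, ord_157(143) divides φ(157) = 157 − 1 = 156 = 2^2 · 3 · 13.
Divisors of 156: 1, 2, 3, 4, 6, 12, 13, 26, 39, 52, 78, 156.
Evaluate successive powers at the divisors of 156:
143^1 ≡ 143 (mod 157)
143^2 ≡ 39 (mod 157)
143^3 ≡ 82 (mod 157)
143^4 ≡ 108 (mod 157)
143^6 ≡ 130 (mod 157)
143^12 ≡ 101 (mod 157)
143^13 ≡ 156 (mod 157)
143^26 ≡ 1 (mod 157) ✓
So ord_157(143) = 26.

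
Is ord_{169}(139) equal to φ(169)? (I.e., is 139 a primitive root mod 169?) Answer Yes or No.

No

φ(169) = φ(13^2) = 13·(13−1) = 156 = 2^2 · 3 · 13.
An element g generates (Z/169Z)^× iff g^(156/q) ≢ 1 (mod 169) for each prime q ∈ {2, 3, 13}.
139^78 ≡ 1 (mod 169)  [q = 2: ≡ 1 ✗]
139^52 ≡ 22 (mod 169)  [q = 3: ≢ 1 ✓]
139^12 ≡ 157 (mod 169)  [q = 13: ≢ 1 ✓]
Since 139^78 ≡ 1, the order of 139 divides 78 < 156, so 139 is not a primitive root.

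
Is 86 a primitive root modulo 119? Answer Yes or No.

No

119 = 7 · 17 is a product of two distinct odd primes, so (Z/119Z)^× ≅ (Z/7Z)^× × (Z/17Z)^× is not cyclic.
No primitive root modulo 119 exists; in particular 86 is not one.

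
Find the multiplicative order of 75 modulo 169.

78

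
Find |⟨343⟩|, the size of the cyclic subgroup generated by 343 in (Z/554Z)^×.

46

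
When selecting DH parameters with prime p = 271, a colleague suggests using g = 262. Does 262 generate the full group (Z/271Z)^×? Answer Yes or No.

No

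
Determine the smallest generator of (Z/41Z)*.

φ(41) = 41 − 1 = 40 = 2^3 · 5.
Test candidates g = 2, 3, … against the prime factors q ∈ {2, 5} of φ(41): g is a generator iff g^(40/q) ≢ 1 for every such q.
g = 2: 2^20 ≡ 1 — hits 1, so not a primitive root.
g = 3: 3^20 ≡ 40; 3^8 ≡ 1 — hits 1, so not a primitive root.
g = 4: 4^20 ≡ 1 — hits 1, so not a primitive root.
g = 5: 5^20 ≡ 1 — hits 1, so not a primitive root.
g = 6: 6^20 ≡ 40; 6^8 ≡ 10 — none is 1, so 6 is a primitive root.
Hence the least primitive root of 41 is 6.

6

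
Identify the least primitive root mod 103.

5

φ(103) = 103 − 1 = 102 = 2 · 3 · 17.
g is a primitive root iff g^(102/q) ≢ 1 (mod 103) for each prime q ∈ {2, 3, 17}.
g = 2: 2^51 ≡ 1 — hits 1, so not a primitive root.
g = 3: 3^51 ≡ 102; 3^34 ≡ 1 — hits 1, so not a primitive root.
g = 4: 4^51 ≡ 1 — hits 1, so not a primitive root.
g = 5: 5^51 ≡ 102; 5^34 ≡ 56; 5^6 ≡ 72 — none is 1, so 5 is a primitive root.
So 5 is the smallest generator of (Z/103Z)^×.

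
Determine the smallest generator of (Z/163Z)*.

2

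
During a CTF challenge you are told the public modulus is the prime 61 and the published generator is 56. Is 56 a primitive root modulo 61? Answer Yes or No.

φ(61) = 61 − 1 = 60 = 2^2 · 3 · 5.
Test 56^(60/q) mod 61 for each prime factor q of 60:
56^30 ≡ 1 (mod 61)  [q = 2: ≡ 1 ✗]
56^20 ≡ 47 (mod 61)  [q = 3: ≢ 1 ✓]
56^12 ≡ 20 (mod 61)  [q = 5: ≢ 1 ✓]
The check at q = 2 fails, so 56 generates a proper subgroup.

No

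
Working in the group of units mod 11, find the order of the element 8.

10

The order of 8 must divide φ(11) = 11 − 1 = 10 = 2 · 5.
Divisors of 10: 1, 2, 5, 10.
Test each divisor d:
8^1 ≡ 8 (mod 11)
8^2 ≡ 9 (mod 11)
8^5 ≡ 10 (mod 11)
8^10 ≡ 1 (mod 11) ✓
Therefore the multiplicative order of 8 modulo 11 is 10.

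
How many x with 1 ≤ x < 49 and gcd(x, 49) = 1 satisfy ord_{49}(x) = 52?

0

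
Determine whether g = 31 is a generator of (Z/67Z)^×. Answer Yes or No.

φ(67) = 67 − 1 = 66 = 2 · 3 · 11.
An element g generates (Z/67Z)^× iff g^(66/q) ≢ 1 (mod 67) for each prime q ∈ {2, 3, 11}.
31^33 ≡ 66 (mod 67)  [q = 2: ≢ 1 ✓]
31^22 ≡ 29 (mod 67)  [q = 3: ≢ 1 ✓]
31^6 ≡ 40 (mod 67)  [q = 11: ≢ 1 ✓]
Every test exponent gives a nontrivial residue, hence 31 generates the full group.

Yes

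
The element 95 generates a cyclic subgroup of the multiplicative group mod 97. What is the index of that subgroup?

2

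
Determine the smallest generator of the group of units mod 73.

φ(73) = 73 − 1 = 72 = 2^3 · 3^2.
g is a primitive root iff g^(72/q) ≢ 1 (mod 73) for each prime q ∈ {2, 3}.
g = 2: 2^36 ≡ 1 — hits 1, so not a primitive root.
g = 3: 3^36 ≡ 1 — hits 1, so not a primitive root.
g = 4: 4^36 ≡ 1 — hits 1, so not a primitive root.
g = 5: 5^36 ≡ 72; 5^24 ≡ 8 — none is 1, so 5 is a primitive root.
Hence the least primitive root of 73 is 5.

5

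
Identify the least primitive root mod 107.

φ(107) = 107 − 1 = 106 = 2 · 53.
g is a primitive root iff g^(106/q) ≢ 1 (mod 107) for each prime q ∈ {2, 53}.
g = 2: 2^53 ≡ 106; 2^2 ≡ 4 — none is 1, so 2 is a primitive root.
The smallest primitive root modulo 107 is 2.

2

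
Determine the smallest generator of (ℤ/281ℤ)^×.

3

φ(281) = 281 − 1 = 280 = 2^3 · 5 · 7.
g is a primitive root iff g^(280/q) ≢ 1 (mod 281) for each prime q ∈ {2, 5, 7}.
g = 2: 2^140 ≡ 1 — hits 1, so not a primitive root.
g = 3: 3^140 ≡ 280; 3^56 ≡ 86; 3^40 ≡ 249 — none is 1, so 3 is a primitive root.
The smallest primitive root modulo 281 is 3.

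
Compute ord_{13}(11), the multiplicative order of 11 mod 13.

ord(11) | φ(13) = 13 − 1 = 12 = 2^2 · 3.
Divisors of 12: 1, 2, 3, 4, 6, 12.
Check 11^d mod 13 for each divisor in increasing order:
11^1 ≡ 11 (mod 13)
11^2 ≡ 4 (mod 13)
11^3 ≡ 5 (mod 13)
11^4 ≡ 3 (mod 13)
11^6 ≡ 12 (mod 13)
11^12 ≡ 1 (mod 13) ✓
Therefore the multiplicative order of 11 modulo 13 is 12.

12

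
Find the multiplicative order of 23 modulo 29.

7

By Lagrange's theorem, ord_29(23) divides φ(29) = 29 − 1 = 28 = 2^2 · 7.
Divisors of 28: 1, 2, 4, 7, 14, 28.
Evaluate successive powers at the divisors of 28:
23^1 ≡ 23 (mod 29)
23^2 ≡ 7 (mod 29)
23^4 ≡ 20 (mod 29)
23^7 ≡ 1 (mod 29) ✓
Therefore the multiplicative order of 23 modulo 29 is 7.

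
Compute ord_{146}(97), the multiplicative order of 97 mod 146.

12

The order of 97 must divide φ(146) = φ(2)·φ(73) = 1·72 = 72 = 2^3 · 3^2.
Divisors of 72: 1, 2, 3, 4, 6, 8, 9, 12, 18, 24, 36, 72.
Evaluate successive powers at the divisors of 72:
97^1 ≡ 97
97^2 ≡ 65
97^3 ≡ 27
97^4 ≡ 137
97^6 ≡ 145
97^8 ≡ 81
97^9 ≡ 119
97^12 ≡ 1
Hence ord(97) = 12.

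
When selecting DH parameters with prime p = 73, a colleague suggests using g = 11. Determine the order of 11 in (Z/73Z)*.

Since 11 ∈ (Z/73Z)^×, its order divides φ(73) = 73 − 1 = 72 = 2^3 · 3^2.
Divisors of 72: 1, 2, 3, 4, 6, 8, 9, 12, 18, 24, 36, 72.
Test each divisor d:
11^1 ≡ 11 (mod 73)
11^2 ≡ 48 (mod 73)
11^3 ≡ 17 (mod 73)
11^4 ≡ 41 (mod 73)
11^6 ≡ 70 (mod 73)
11^8 ≡ 2 (mod 73)
11^9 ≡ 22 (mod 73)
11^12 ≡ 9 (mod 73)
11^18 ≡ 46 (mod 73)
11^24 ≡ 8 (mod 73)
11^36 ≡ 72 (mod 73)
11^72 ≡ 1 (mod 73) ✓
Therefore the multiplicative order of 11 modulo 73 is 72.

72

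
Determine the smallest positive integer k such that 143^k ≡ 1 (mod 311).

ord(143) | φ(311) = 311 − 1 = 310 = 2 · 5 · 31.
Divisors of 310: 1, 2, 5, 10, 31, 62, 155, 310.
Evaluate successive powers at the divisors of 310:
143^1 ≡ 143 (mod 311)
143^2 ≡ 234 (mod 311)
143^5 ≡ 61 (mod 311)
143^10 ≡ 300 (mod 311)
143^31 ≡ 310 (mod 311)
143^62 ≡ 1 (mod 311) ✓
The smallest such exponent is 62, so the order of 143 is 62.

62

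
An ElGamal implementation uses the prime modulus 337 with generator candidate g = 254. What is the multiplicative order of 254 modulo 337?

336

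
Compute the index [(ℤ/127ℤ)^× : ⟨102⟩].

3

Since 102 ∈ (Z/127Z)^×, its order divides φ(127) = 127 − 1 = 126 = 2 · 3^2 · 7.
Divisors of 126: 1, 2, 3, 6, 7, 9, 14, 18, 21, 42, 63, 126.
Evaluate successive powers at the divisors of 126:
102^1 ≡ 102 (mod 127)
102^2 ≡ 117 (mod 127)
102^3 ≡ 123 (mod 127)
102^6 ≡ 16 (mod 127)
102^7 ≡ 108 (mod 127)
102^9 ≡ 63 (mod 127)
102^14 ≡ 107 (mod 127)
102^18 ≡ 32 (mod 127)
102^21 ≡ 126 (mod 127)
102^42 ≡ 1 (mod 127) ✓
The order of 102 is 42, so the subgroup it generates has 42 elements.
[(Z/127Z)^× : ⟨102⟩] = 126/42 = 3.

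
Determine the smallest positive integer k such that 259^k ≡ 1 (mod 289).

68

Since 259 ∈ (Z/289Z)^×, its order divides φ(289) = φ(17^2) = 17·(17−1) = 272 = 2^4 · 17.
Divisors of 272: 1, 2, 4, 8, 16, 17, 34, 68, 136, 272.
Evaluate successive powers at the divisors of 272:
259^1 ≡ 259
259^2 ≡ 33
259^4 ≡ 222
259^8 ≡ 154
259^16 ≡ 18
259^17 ≡ 38
259^34 ≡ 288
259^68 ≡ 1
Therefore the multiplicative order of 259 modulo 289 is 68.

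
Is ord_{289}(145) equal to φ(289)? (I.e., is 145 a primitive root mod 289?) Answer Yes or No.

φ(289) = φ(17^2) = 17·(17−1) = 272 = 2^4 · 17.
145 is a primitive root mod 289 iff 145^(φ(289)/q) ≢ 1 for every prime q | φ(289), i.e. q ∈ {2, 17}.
145^136 ≡ 1 (mod 289)  [q = 2: ≡ 1 ✗]
145^16 ≡ 69 (mod 289)  [q = 17: ≢ 1 ✓]
Since 145^136 ≡ 1, the order of 145 divides 136 < 272, so 145 is not a primitive root.

No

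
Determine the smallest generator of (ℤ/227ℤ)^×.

2

φ(227) = 227 − 1 = 226 = 2 · 113.
Test candidates g = 2, 3, … against the prime factors q ∈ {2, 113} of φ(227): g is a generator iff g^(226/q) ≢ 1 for every such q.
g = 2: 2^113 ≡ 226; 2^2 ≡ 4 — none is 1, so 2 is a primitive root.
The smallest primitive root modulo 227 is 2.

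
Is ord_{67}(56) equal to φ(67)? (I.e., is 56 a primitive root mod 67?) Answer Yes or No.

φ(67) = 67 − 1 = 66 = 2 · 3 · 11.
An element g generates (Z/67Z)^× iff g^(66/q) ≢ 1 (mod 67) for each prime q ∈ {2, 3, 11}.
56^33 ≡ 1 (mod 67)  [q = 2: ≡ 1 ✗]
56^22 ≡ 29 (mod 67)  [q = 3: ≢ 1 ✓]
56^6 ≡ 14 (mod 67)  [q = 11: ≢ 1 ✓]
56^33 ≡ 1 shows ord(56) | 33, strictly less than φ(67); not a primitive root.

No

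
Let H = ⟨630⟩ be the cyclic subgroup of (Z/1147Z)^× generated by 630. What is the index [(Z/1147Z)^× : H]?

Since 630 ∈ (Z/1147Z)^×, its order divides φ(1147) = φ(31·37) = (31−1)·(37−1) = 30·36 = 1080 = 2^3 · 3^3 · 5.
Divisors of 1080: 1, 2, 3, 4, 5, 6, 8, 9, 10, 12, 15, 18, 20, 24, 27, 30, 36, 40, 45, 54, 60, 72, 90, 108, 120, 135, 180, 216, 270, 360, 540, 1080.
Evaluate successive powers at the divisors of 1080:
630^1 ≡ 630 (mod 1147)
630^2 ≡ 38 (mod 1147)
630^3 ≡ 1000 (mod 1147)
630^4 ≡ 297 (mod 1147)
630^5 ≡ 149 (mod 1147)
630^6 ≡ 963 (mod 1147)
630^8 ≡ 1037 (mod 1147)
630^9 ≡ 667 (mod 1147)
630^10 ≡ 408 (mod 1147)
630^12 ≡ 593 (mod 1147)
630^15 ≡ 1 (mod 1147) ✓
Thus |⟨630⟩| = ord(630) = 15.
The index is φ(1147) / ord(630) = 1080 / 15 = 72.

72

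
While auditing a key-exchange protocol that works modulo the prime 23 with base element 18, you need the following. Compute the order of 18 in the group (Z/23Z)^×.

The order of 18 must divide φ(23) = 23 − 1 = 22 = 2 · 11.
Divisors of 22: 1, 2, 11, 22.
Compute 18^d (mod 23) for the divisors d until we hit 1:
18^1 ≡ 18
18^2 ≡ 2
18^11 ≡ 1
So ord_23(18) = 11.

11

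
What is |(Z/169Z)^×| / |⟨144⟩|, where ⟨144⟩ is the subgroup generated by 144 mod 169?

12

The order of 144 must divide φ(169) = φ(13^2) = 13·(13−1) = 156 = 2^2 · 3 · 13.
Divisors of 156: 1, 2, 3, 4, 6, 12, 13, 26, 39, 52, 78, 156.
Evaluate successive powers at the divisors of 156:
144^1 ≡ 144 (mod 169)
144^2 ≡ 118 (mod 169)
144^3 ≡ 92 (mod 169)
144^4 ≡ 66 (mod 169)
144^6 ≡ 14 (mod 169)
144^12 ≡ 27 (mod 169)
144^13 ≡ 1 (mod 169) ✓
So ord_169(144) = 13, hence |⟨144⟩| = 13.
The index is φ(169) / ord(144) = 156 / 13 = 12.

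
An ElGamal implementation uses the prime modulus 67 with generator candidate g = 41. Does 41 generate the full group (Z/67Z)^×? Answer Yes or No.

Yes

φ(67) = 67 − 1 = 66 = 2 · 3 · 11.
It suffices to check that the order of 41 is not a proper divisor of 66: compute 41^(66/q) for q ∈ {2, 3, 11}.
41^33 ≡ 66 (mod 67)  [q = 2: ≢ 1 ✓]
41^22 ≡ 29 (mod 67)  [q = 3: ≢ 1 ✓]
41^6 ≡ 15 (mod 67)  [q = 11: ≢ 1 ✓]
All checks pass, so 41 has order 66 and is a primitive root modulo 67.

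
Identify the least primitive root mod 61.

2

φ(61) = 61 − 1 = 60 = 2^2 · 3 · 5.
Test candidates g = 2, 3, … against the prime factors q ∈ {2, 3, 5} of φ(61): g is a generator iff g^(60/q) ≢ 1 for every such q.
g = 2: 2^30 ≡ 60; 2^20 ≡ 47; 2^12 ≡ 9 — none is 1, so 2 is a primitive root.
So 2 is the smallest generator of (Z/61Z)^×.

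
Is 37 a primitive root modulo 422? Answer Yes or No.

No

φ(422) = φ(2)·φ(211) = 1·210 = 210 = 2 · 3 · 5 · 7.
It suffices to check that the order of 37 is not a proper divisor of 210: compute 37^(210/q) for q ∈ {2, 3, 5, 7}.
37^105 ≡ 1 (mod 422)  [q = 2: ≡ 1 ✗]
37^70 ≡ 407 (mod 422)  [q = 3: ≢ 1 ✓]
37^42 ≡ 399 (mod 422)  [q = 5: ≢ 1 ✓]
37^30 ≡ 269 (mod 422)  [q = 7: ≢ 1 ✓]
Since 37^105 ≡ 1, the order of 37 divides 105 < 210, so 37 is not a primitive root.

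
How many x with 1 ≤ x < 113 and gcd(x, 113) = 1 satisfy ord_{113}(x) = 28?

12

φ(113) = 113 − 1 = 112 = 2^4 · 7.
(Z/113Z)^× is cyclic (|G| = 112); a cyclic group of order m has exactly φ(d) elements of each order d | m, and none otherwise.
28 = 2^2 · 7 divides 112, and φ(28) = 12.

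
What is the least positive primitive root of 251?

6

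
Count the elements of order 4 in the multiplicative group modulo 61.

φ(61) = 61 − 1 = 60 = 2^2 · 3 · 5.
In a cyclic group of order 60, there are φ(d) elements of order d for each divisor d of 60, and zero for non-divisors.
4 = 2^2 divides 60, and φ(4) = 2.

2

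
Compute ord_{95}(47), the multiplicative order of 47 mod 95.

Since 47 ∈ (Z/95Z)^×, its order divides φ(95) = φ(5·19) = (5−1)·(19−1) = 4·18 = 72 = 2^3 · 3^2.
Divisors of 72: 1, 2, 3, 4, 6, 8, 9, 12, 18, 24, 36, 72.
Test each divisor d:
47^1 ≡ 47 (mod 95)
47^2 ≡ 24 (mod 95)
47^3 ≡ 83 (mod 95)
47^4 ≡ 6 (mod 95)
47^6 ≡ 49 (mod 95)
47^8 ≡ 36 (mod 95)
47^9 ≡ 77 (mod 95)
47^12 ≡ 26 (mod 95)
47^18 ≡ 39 (mod 95)
47^24 ≡ 11 (mod 95)
47^36 ≡ 1 (mod 95) ✓
Hence ord(47) = 36.

36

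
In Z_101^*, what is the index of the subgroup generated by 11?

1

ord(11) | φ(101) = 101 − 1 = 100 = 2^2 · 5^2.
Divisors of 100: 1, 2, 4, 5, 10, 20, 25, 50, 100.
Test each divisor d:
11^1 ≡ 11 (mod 101)
11^2 ≡ 20 (mod 101)
11^4 ≡ 97 (mod 101)
11^5 ≡ 57 (mod 101)
11^10 ≡ 17 (mod 101)
11^20 ≡ 87 (mod 101)
11^25 ≡ 10 (mod 101)
11^50 ≡ 100 (mod 101)
11^100 ≡ 1 (mod 101) ✓
The order of 11 is 100, so the subgroup it generates has 100 elements.
The index is φ(101) / ord(11) = 100 / 100 = 1.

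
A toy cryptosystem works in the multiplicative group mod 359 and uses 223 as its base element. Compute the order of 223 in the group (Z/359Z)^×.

The order of 223 must divide φ(359) = 359 − 1 = 358 = 2 · 179.
Divisors of 358: 1, 2, 179, 358.
Evaluate successive powers at the divisors of 358:
223^1 ≡ 223 (mod 359)
223^2 ≡ 187 (mod 359)
223^179 ≡ 358 (mod 359)
223^358 ≡ 1 (mod 359) ✓
So ord_359(223) = 358.

358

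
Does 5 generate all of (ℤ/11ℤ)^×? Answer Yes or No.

No

φ(11) = 11 − 1 = 10 = 2 · 5.
An element g generates (Z/11Z)^× iff g^(10/q) ≢ 1 (mod 11) for each prime q ∈ {2, 5}.
5^5 ≡ 1 (mod 11)  [q = 2: ≡ 1 ✗]
5^2 ≡ 3 (mod 11)  [q = 5: ≢ 1 ✓]
The check at q = 2 fails, so 5 generates a proper subgroup.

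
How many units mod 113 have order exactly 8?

4

φ(113) = 113 − 1 = 112 = 2^4 · 7.
Since (Z/113Z)^× is cyclic of order 112, the number of elements of order d is φ(d) when d | 112 and 0 otherwise.
8 = 2^3 divides 112, and φ(8) = 4.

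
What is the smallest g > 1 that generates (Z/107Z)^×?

φ(107) = 107 − 1 = 106 = 2 · 53.
g is a primitive root iff g^(106/q) ≢ 1 (mod 107) for each prime q ∈ {2, 53}.
g = 2: 2^53 ≡ 106; 2^2 ≡ 4 — none is 1, so 2 is a primitive root.
The smallest primitive root modulo 107 is 2.

2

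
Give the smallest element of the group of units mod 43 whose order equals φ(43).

3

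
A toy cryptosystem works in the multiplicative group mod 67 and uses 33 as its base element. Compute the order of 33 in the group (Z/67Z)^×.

33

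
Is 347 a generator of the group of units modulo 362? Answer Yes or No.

φ(362) = φ(2)·φ(181) = 1·180 = 180 = 2^2 · 3^2 · 5.
Test 347^(180/q) mod 362 for each prime factor q of 180:
347^90 ≡ 1 (mod 362)  [q = 2: ≡ 1 ✗]
347^60 ≡ 313 (mod 362)  [q = 3: ≢ 1 ✓]
347^36 ≡ 223 (mod 362)  [q = 5: ≢ 1 ✓]
The check at q = 2 fails, so 347 generates a proper subgroup.

No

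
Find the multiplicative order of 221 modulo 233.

8

ord(221) | φ(233) = 233 − 1 = 232 = 2^3 · 29.
Divisors of 232: 1, 2, 4, 8, 29, 58, 116, 232.
Compute 221^d (mod 233) for the divisors d until we hit 1:
221^1 ≡ 221
221^2 ≡ 144
221^4 ≡ 232
221^8 ≡ 1
So ord_233(221) = 8.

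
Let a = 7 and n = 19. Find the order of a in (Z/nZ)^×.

The order of 7 must divide φ(19) = 19 − 1 = 18 = 2 · 3^2.
Divisors of 18: 1, 2, 3, 6, 9, 18.
Test each divisor d:
7^1 ≡ 7
7^2 ≡ 11
7^3 ≡ 1
So ord_19(7) = 3.

3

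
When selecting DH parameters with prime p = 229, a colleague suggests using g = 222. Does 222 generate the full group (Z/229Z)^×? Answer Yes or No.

Yes

φ(229) = 229 − 1 = 228 = 2^2 · 3 · 19.
It suffices to check that the order of 222 is not a proper divisor of 228: compute 222^(228/q) for q ∈ {2, 3, 19}.
222^114 ≡ 228 (mod 229)  [q = 2: ≢ 1 ✓]
222^76 ≡ 94 (mod 229)  [q = 3: ≢ 1 ✓]
222^12 ≡ 43 (mod 229)  [q = 19: ≢ 1 ✓]
All checks pass, so 222 has order 228 and is a primitive root modulo 229.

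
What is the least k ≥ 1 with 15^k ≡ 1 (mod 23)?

By Lagrange's theorem, ord_23(15) divides φ(23) = 23 − 1 = 22 = 2 · 11.
Divisors of 22: 1, 2, 11, 22.
Evaluate successive powers at the divisors of 22:
15^1 ≡ 15 (mod 23)
15^2 ≡ 18 (mod 23)
15^11 ≡ 22 (mod 23)
15^22 ≡ 1 (mod 23) ✓
The smallest such exponent is 22, so the order of 15 is 22.

22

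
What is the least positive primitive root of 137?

φ(137) = 137 − 1 = 136 = 2^3 · 17.
g is a primitive root iff g^(136/q) ≢ 1 (mod 137) for each prime q ∈ {2, 17}.
g = 2: 2^68 ≡ 1 — hits 1, so not a primitive root.
g = 3: 3^68 ≡ 136; 3^8 ≡ 122 — none is 1, so 3 is a primitive root.
The smallest primitive root modulo 137 is 3.

3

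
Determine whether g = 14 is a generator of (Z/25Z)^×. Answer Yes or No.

No

φ(25) = φ(5^2) = 5·(5−1) = 20 = 2^2 · 5.
An element g generates (Z/25Z)^× iff g^(20/q) ≢ 1 (mod 25) for each prime q ∈ {2, 5}.
14^10 ≡ 1 (mod 25)  [q = 2: ≡ 1 ✗]
14^4 ≡ 16 (mod 25)  [q = 5: ≢ 1 ✓]
The check at q = 2 fails, so 14 generates a proper subgroup.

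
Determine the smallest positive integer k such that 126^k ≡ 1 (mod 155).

The order of 126 must divide φ(155) = φ(5·31) = (5−1)·(31−1) = 4·30 = 120 = 2^3 · 3 · 5.
Divisors of 120: 1, 2, 3, 4, 5, 6, 8, 10, 12, 15, 20, 24, 30, 40, 60, 120.
Compute 126^d (mod 155) for the divisors d until we hit 1:
126^1 ≡ 126
126^2 ≡ 66
126^3 ≡ 101
126^4 ≡ 16
126^5 ≡ 1
So ord_155(126) = 5.

5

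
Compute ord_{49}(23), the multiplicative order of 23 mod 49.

21

Since 23 ∈ (Z/49Z)^×, its order divides φ(49) = φ(7^2) = 7·(7−1) = 42 = 2 · 3 · 7.
Divisors of 42: 1, 2, 3, 6, 7, 14, 21, 42.
Compute 23^d (mod 49) for the divisors d until we hit 1:
23^1 ≡ 23 (mod 49)
23^2 ≡ 39 (mod 49)
23^3 ≡ 15 (mod 49)
23^6 ≡ 29 (mod 49)
23^7 ≡ 30 (mod 49)
23^14 ≡ 18 (mod 49)
23^21 ≡ 1 (mod 49) ✓
Hence ord(23) = 21.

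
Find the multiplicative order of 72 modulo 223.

By Lagrange's theorem, ord_223(72) divides φ(223) = 223 − 1 = 222 = 2 · 3 · 37.
Divisors of 222: 1, 2, 3, 6, 37, 74, 111, 222.
Check 72^d mod 223 for each divisor in increasing order:
72^1 ≡ 72 (mod 223)
72^2 ≡ 55 (mod 223)
72^3 ≡ 169 (mod 223)
72^6 ≡ 17 (mod 223)
72^37 ≡ 183 (mod 223)
72^74 ≡ 39 (mod 223)
72^111 ≡ 1 (mod 223) ✓
Hence ord(72) = 111.

111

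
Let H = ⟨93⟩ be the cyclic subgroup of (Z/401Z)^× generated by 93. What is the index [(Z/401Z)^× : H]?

ord(93) | φ(401) = 401 − 1 = 400 = 2^4 · 5^2.
Divisors of 400: 1, 2, 4, 5, 8, 10, 16, 20, 25, 40, 50, 80, 100, 200, 400.
Test each divisor d:
93^1 ≡ 93 (mod 401)
93^2 ≡ 228 (mod 401)
93^4 ≡ 255 (mod 401)
93^5 ≡ 56 (mod 401)
93^8 ≡ 63 (mod 401)
93^10 ≡ 329 (mod 401)
93^16 ≡ 360 (mod 401)
93^20 ≡ 372 (mod 401)
93^25 ≡ 381 (mod 401)
93^40 ≡ 39 (mod 401)
93^50 ≡ 400 (mod 401)
93^80 ≡ 318 (mod 401)
93^100 ≡ 1 (mod 401) ✓
So ord_401(93) = 100, hence |⟨93⟩| = 100.
The index is φ(401) / ord(93) = 400 / 100 = 4.

4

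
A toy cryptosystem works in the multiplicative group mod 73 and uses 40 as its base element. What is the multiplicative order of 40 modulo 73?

72

ord(40) | φ(73) = 73 − 1 = 72 = 2^3 · 3^2.
Divisors of 72: 1, 2, 3, 4, 6, 8, 9, 12, 18, 24, 36, 72.
Compute 40^d (mod 73) for the divisors d until we hit 1:
40^1 ≡ 40 (mod 73)
40^2 ≡ 67 (mod 73)
40^3 ≡ 52 (mod 73)
40^4 ≡ 36 (mod 73)
40^6 ≡ 3 (mod 73)
40^8 ≡ 55 (mod 73)
40^9 ≡ 10 (mod 73)
40^12 ≡ 9 (mod 73)
40^18 ≡ 27 (mod 73)
40^24 ≡ 8 (mod 73)
40^36 ≡ 72 (mod 73)
40^72 ≡ 1 (mod 73) ✓
So ord_73(40) = 72.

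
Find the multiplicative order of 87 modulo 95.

Since 87 ∈ (Z/95Z)^×, its order divides φ(95) = φ(5·19) = (5−1)·(19−1) = 4·18 = 72 = 2^3 · 3^2.
Divisors of 72: 1, 2, 3, 4, 6, 8, 9, 12, 18, 24, 36, 72.
Test each divisor d:
87^1 ≡ 87 (mod 95)
87^2 ≡ 64 (mod 95)
87^3 ≡ 58 (mod 95)
87^4 ≡ 11 (mod 95)
87^6 ≡ 39 (mod 95)
87^8 ≡ 26 (mod 95)
87^9 ≡ 77 (mod 95)
87^12 ≡ 1 (mod 95) ✓
Therefore the multiplicative order of 87 modulo 95 is 12.

12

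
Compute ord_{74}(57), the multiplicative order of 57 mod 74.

ord(57) | φ(74) = φ(2)·φ(37) = 1·36 = 36 = 2^2 · 3^2.
Divisors of 36: 1, 2, 3, 4, 6, 9, 12, 18, 36.
Check 57^d mod 74 for each divisor in increasing order:
57^1 ≡ 57
57^2 ≡ 67
57^3 ≡ 45
57^4 ≡ 49
57^6 ≡ 27
57^9 ≡ 31
57^12 ≡ 63
57^18 ≡ 73
57^36 ≡ 1
Hence ord(57) = 36.

36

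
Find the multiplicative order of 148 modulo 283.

By Lagrange's theorem, ord_283(148) divides φ(283) = 283 − 1 = 282 = 2 · 3 · 47.
Divisors of 282: 1, 2, 3, 6, 47, 94, 141, 282.
Evaluate successive powers at the divisors of 282:
148^1 ≡ 148
148^2 ≡ 113
148^3 ≡ 27
148^6 ≡ 163
148^47 ≡ 45
148^94 ≡ 44
148^141 ≡ 282
148^282 ≡ 1
The smallest such exponent is 282, so the order of 148 is 282.

282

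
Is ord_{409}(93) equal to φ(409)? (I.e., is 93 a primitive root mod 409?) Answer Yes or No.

Yes

φ(409) = 409 − 1 = 408 = 2^3 · 3 · 17.
Test 93^(408/q) mod 409 for each prime factor q of 408:
93^204 ≡ 408 (mod 409)  [q = 2: ≢ 1 ✓]
93^136 ≡ 53 (mod 409)  [q = 3: ≢ 1 ✓]
93^24 ≡ 5 (mod 409)  [q = 17: ≢ 1 ✓]
Every test exponent gives a nontrivial residue, hence 93 generates the full group.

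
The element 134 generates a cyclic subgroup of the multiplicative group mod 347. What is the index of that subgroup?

ord(134) | φ(347) = 347 − 1 = 346 = 2 · 173.
Divisors of 346: 1, 2, 173, 346.
Check 134^d mod 347 for each divisor in increasing order:
134^1 ≡ 134
134^2 ≡ 259
134^173 ≡ 346
134^346 ≡ 1
Thus |⟨134⟩| = ord(134) = 346.
The index is φ(347) / ord(134) = 346 / 346 = 1.

1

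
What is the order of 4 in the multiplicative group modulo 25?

The order of 4 must divide φ(25) = φ(5^2) = 5·(5−1) = 20 = 2^2 · 5.
Divisors of 20: 1, 2, 4, 5, 10, 20.
Test each divisor d:
4^1 ≡ 4
4^2 ≡ 16
4^4 ≡ 6
4^5 ≡ 24
4^10 ≡ 1
Hence ord(4) = 10.

10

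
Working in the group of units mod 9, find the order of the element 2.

6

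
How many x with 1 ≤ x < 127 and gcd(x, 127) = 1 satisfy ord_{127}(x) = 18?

φ(127) = 127 − 1 = 126 = 2 · 3^2 · 7.
(Z/127Z)^× is cyclic (|G| = 126); a cyclic group of order m has exactly φ(d) elements of each order d | m, and none otherwise.
18 = 2 · 3^2 divides 126, and φ(18) = 6.

6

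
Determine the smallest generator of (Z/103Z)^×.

5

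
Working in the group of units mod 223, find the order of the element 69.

111

Since 69 ∈ (Z/223Z)^×, its order divides φ(223) = 223 − 1 = 222 = 2 · 3 · 37.
Divisors of 222: 1, 2, 3, 6, 37, 74, 111, 222.
Compute 69^d (mod 223) for the divisors d until we hit 1:
69^1 ≡ 69
69^2 ≡ 78
69^3 ≡ 30
69^6 ≡ 8
69^37 ≡ 183
69^74 ≡ 39
69^111 ≡ 1
So ord_223(69) = 111.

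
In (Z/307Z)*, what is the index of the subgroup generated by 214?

ord(214) | φ(307) = 307 − 1 = 306 = 2 · 3^2 · 17.
Divisors of 306: 1, 2, 3, 6, 9, 17, 18, 34, 51, 102, 153, 306.
Evaluate successive powers at the divisors of 306:
214^1 ≡ 214 (mod 307)
214^2 ≡ 53 (mod 307)
214^3 ≡ 290 (mod 307)
214^6 ≡ 289 (mod 307)
214^9 ≡ 306 (mod 307)
214^17 ≡ 33 (mod 307)
214^18 ≡ 1 (mod 307) ✓
The order of 214 is 18, so the subgroup it generates has 18 elements.
Index = |(Z/307Z)^×| / |⟨214⟩| = 306 / 18 = 17.

17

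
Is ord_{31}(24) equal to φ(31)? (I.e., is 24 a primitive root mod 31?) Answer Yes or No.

Yes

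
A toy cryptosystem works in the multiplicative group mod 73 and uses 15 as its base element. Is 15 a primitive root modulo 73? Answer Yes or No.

Yes

φ(73) = 73 − 1 = 72 = 2^3 · 3^2.
It suffices to check that the order of 15 is not a proper divisor of 72: compute 15^(72/q) for q ∈ {2, 3}.
15^36 ≡ 72 (mod 73)  [q = 2: ≢ 1 ✓]
15^24 ≡ 8 (mod 73)  [q = 3: ≢ 1 ✓]
Every test exponent gives a nontrivial residue, hence 15 generates the full group.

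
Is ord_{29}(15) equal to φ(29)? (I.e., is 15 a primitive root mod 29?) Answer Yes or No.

Yes

φ(29) = 29 − 1 = 28 = 2^2 · 7.
15 is a primitive root mod 29 iff 15^(φ(29)/q) ≢ 1 for every prime q | φ(29), i.e. q ∈ {2, 7}.
15^14 ≡ 28 (mod 29)  [q = 2: ≢ 1 ✓]
15^4 ≡ 20 (mod 29)  [q = 7: ≢ 1 ✓]
All checks pass, so 15 has order 28 and is a primitive root modulo 29.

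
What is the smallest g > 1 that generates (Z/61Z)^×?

φ(61) = 61 − 1 = 60 = 2^2 · 3 · 5.
g is a primitive root iff g^(60/q) ≢ 1 (mod 61) for each prime q ∈ {2, 3, 5}.
g = 2: 2^30 ≡ 60; 2^20 ≡ 47; 2^12 ≡ 9 — none is 1, so 2 is a primitive root.
The smallest primitive root modulo 61 is 2.

2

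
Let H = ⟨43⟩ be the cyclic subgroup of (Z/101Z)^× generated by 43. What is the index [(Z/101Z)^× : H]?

The order of 43 must divide φ(101) = 101 − 1 = 100 = 2^2 · 5^2.
Divisors of 100: 1, 2, 4, 5, 10, 20, 25, 50, 100.
Check 43^d mod 101 for each divisor in increasing order:
43^1 ≡ 43
43^2 ≡ 31
43^4 ≡ 52
43^5 ≡ 14
43^10 ≡ 95
43^20 ≡ 36
43^25 ≡ 100
43^50 ≡ 1
Thus |⟨43⟩| = ord(43) = 50.
The index is φ(101) / ord(43) = 100 / 50 = 2.

2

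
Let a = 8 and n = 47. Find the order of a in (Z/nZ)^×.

By Lagrange's theorem, ord_47(8) divides φ(47) = 47 − 1 = 46 = 2 · 23.
Divisors of 46: 1, 2, 23, 46.
Test each divisor d:
8^1 ≡ 8 (mod 47)
8^2 ≡ 17 (mod 47)
8^23 ≡ 1 (mod 47) ✓
Hence ord(8) = 23.

23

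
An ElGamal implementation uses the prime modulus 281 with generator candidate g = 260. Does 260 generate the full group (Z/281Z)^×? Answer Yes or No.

Yes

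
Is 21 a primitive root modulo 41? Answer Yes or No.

φ(41) = 41 − 1 = 40 = 2^3 · 5.
An element g generates (Z/41Z)^× iff g^(40/q) ≢ 1 (mod 41) for each prime q ∈ {2, 5}.
21^20 ≡ 1 (mod 41)  [q = 2: ≡ 1 ✗]
21^8 ≡ 37 (mod 41)  [q = 5: ≢ 1 ✓]
The check at q = 2 fails, so 21 generates a proper subgroup.

No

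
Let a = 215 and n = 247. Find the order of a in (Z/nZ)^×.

Since 215 ∈ (Z/247Z)^×, its order divides φ(247) = φ(13·19) = (13−1)·(19−1) = 12·18 = 216 = 2^3 · 3^3.
Divisors of 216: 1, 2, 3, 4, 6, 8, 9, 12, 18, 24, 27, 36, 54, 72, 108, 216.
Compute 215^d (mod 247) for the divisors d until we hit 1:
215^1 ≡ 215 (mod 247)
215^2 ≡ 36 (mod 247)
215^3 ≡ 83 (mod 247)
215^4 ≡ 61 (mod 247)
215^6 ≡ 220 (mod 247)
215^8 ≡ 16 (mod 247)
215^9 ≡ 229 (mod 247)
215^12 ≡ 235 (mod 247)
215^18 ≡ 77 (mod 247)
215^24 ≡ 144 (mod 247)
215^27 ≡ 96 (mod 247)
215^36 ≡ 1 (mod 247) ✓
So ord_247(215) = 36.

36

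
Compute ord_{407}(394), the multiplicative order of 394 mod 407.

By Lagrange's theorem, ord_407(394) divides φ(407) = φ(11·37) = (11−1)·(37−1) = 10·36 = 360 = 2^3 · 3^2 · 5.
Divisors of 360: 1, 2, 3, 4, 5, 6, 8, 9, 10, 12, 15, 18, 20, 24, 30, 36, 40, 45, 60, 72, 90, 120, 180, 360.
Test each divisor d:
394^1 ≡ 394
394^2 ≡ 169
394^3 ≡ 245
394^4 ≡ 71
394^5 ≡ 298
394^6 ≡ 196
394^8 ≡ 157
394^9 ≡ 401
394^10 ≡ 78
394^12 ≡ 158
394^15 ≡ 45
394^18 ≡ 36
394^20 ≡ 386
394^24 ≡ 137
394^30 ≡ 397
394^36 ≡ 75
394^40 ≡ 34
394^45 ≡ 364
394^60 ≡ 100
394^72 ≡ 334
394^90 ≡ 221
394^120 ≡ 232
394^180 ≡ 1
The smallest such exponent is 180, so the order of 394 is 180.

180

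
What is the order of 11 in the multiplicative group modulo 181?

90

Since 11 ∈ (Z/181Z)^×, its order divides φ(181) = 181 − 1 = 180 = 2^2 · 3^2 · 5.
Divisors of 180: 1, 2, 3, 4, 5, 6, 9, 10, 12, 15, 18, 20, 30, 36, 45, 60, 90, 180.
Check 11^d mod 181 for each divisor in increasing order:
11^1 ≡ 11 (mod 181)
11^2 ≡ 121 (mod 181)
11^3 ≡ 64 (mod 181)
11^4 ≡ 161 (mod 181)
11^5 ≡ 142 (mod 181)
11^6 ≡ 114 (mod 181)
11^9 ≡ 56 (mod 181)
11^10 ≡ 73 (mod 181)
11^12 ≡ 145 (mod 181)
11^15 ≡ 49 (mod 181)
11^18 ≡ 59 (mod 181)
11^20 ≡ 80 (mod 181)
11^30 ≡ 48 (mod 181)
11^36 ≡ 42 (mod 181)
11^45 ≡ 180 (mod 181)
11^60 ≡ 132 (mod 181)
11^90 ≡ 1 (mod 181) ✓
So ord_181(11) = 90.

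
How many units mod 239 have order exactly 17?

16

φ(239) = 239 − 1 = 238 = 2 · 7 · 17.
In a cyclic group of order 238, there are φ(d) elements of order d for each divisor d of 238, and zero for non-divisors.
17 | 238, and φ(17) = 17 − 1 = 16.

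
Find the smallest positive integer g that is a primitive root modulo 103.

φ(103) = 103 − 1 = 102 = 2 · 3 · 17.
Test candidates g = 2, 3, … against the prime factors q ∈ {2, 3, 17} of φ(103): g is a generator iff g^(102/q) ≢ 1 for every such q.
g = 2: 2^51 ≡ 1 — hits 1, so not a primitive root.
g = 3: 3^51 ≡ 102; 3^34 ≡ 1 — hits 1, so not a primitive root.
g = 4: 4^51 ≡ 1 — hits 1, so not a primitive root.
g = 5: 5^51 ≡ 102; 5^34 ≡ 56; 5^6 ≡ 72 — none is 1, so 5 is a primitive root.
The smallest primitive root modulo 103 is 5.

5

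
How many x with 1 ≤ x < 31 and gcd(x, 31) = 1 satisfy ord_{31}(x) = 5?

φ(31) = 31 − 1 = 30 = 2 · 3 · 5.
(Z/31Z)^× is cyclic (|G| = 30); a cyclic group of order m has exactly φ(d) elements of each order d | m, and none otherwise.
5 | 30, and φ(5) = 5 − 1 = 4.

4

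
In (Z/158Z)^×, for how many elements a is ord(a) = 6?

φ(158) = φ(2)·φ(79) = 1·78 = 78 = 2 · 3 · 13.
Since (Z/158Z)^× is cyclic of order 78, the number of elements of order d is φ(d) when d | 78 and 0 otherwise.
6 = 2 · 3 divides 78, and φ(6) = 2.

2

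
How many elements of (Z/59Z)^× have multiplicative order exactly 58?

28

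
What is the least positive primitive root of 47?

5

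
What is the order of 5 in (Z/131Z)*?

65

ord(5) | φ(131) = 131 − 1 = 130 = 2 · 5 · 13.
Divisors of 130: 1, 2, 5, 10, 13, 26, 65, 130.
Check 5^d mod 131 for each divisor in increasing order:
5^1 ≡ 5 (mod 131)
5^2 ≡ 25 (mod 131)
5^5 ≡ 112 (mod 131)
5^10 ≡ 99 (mod 131)
5^13 ≡ 61 (mod 131)
5^26 ≡ 53 (mod 131)
5^65 ≡ 1 (mod 131) ✓
The smallest such exponent is 65, so the order of 5 is 65.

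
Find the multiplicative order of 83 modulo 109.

Since 83 ∈ (Z/109Z)^×, its order divides φ(109) = 109 − 1 = 108 = 2^2 · 3^3.
Divisors of 108: 1, 2, 3, 4, 6, 9, 12, 18, 27, 36, 54, 108.
Compute 83^d (mod 109) for the divisors d until we hit 1:
83^1 ≡ 83 (mod 109)
83^2 ≡ 22 (mod 109)
83^3 ≡ 82 (mod 109)
83^4 ≡ 48 (mod 109)
83^6 ≡ 75 (mod 109)
83^9 ≡ 46 (mod 109)
83^12 ≡ 66 (mod 109)
83^18 ≡ 45 (mod 109)
83^27 ≡ 108 (mod 109)
83^36 ≡ 63 (mod 109)
83^54 ≡ 1 (mod 109) ✓
Hence ord(83) = 54.

54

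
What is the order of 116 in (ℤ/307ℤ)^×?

306

The order of 116 must divide φ(307) = 307 − 1 = 306 = 2 · 3^2 · 17.
Divisors of 306: 1, 2, 3, 6, 9, 17, 18, 34, 51, 102, 153, 306.
Check 116^d mod 307 for each divisor in increasing order:
116^1 ≡ 116 (mod 307)
116^2 ≡ 255 (mod 307)
116^3 ≡ 108 (mod 307)
116^6 ≡ 305 (mod 307)
116^9 ≡ 91 (mod 307)
116^17 ≡ 254 (mod 307)
116^18 ≡ 299 (mod 307)
116^34 ≡ 46 (mod 307)
116^51 ≡ 18 (mod 307)
116^102 ≡ 17 (mod 307)
116^153 ≡ 306 (mod 307)
116^306 ≡ 1 (mod 307) ✓
Therefore the multiplicative order of 116 modulo 307 is 306.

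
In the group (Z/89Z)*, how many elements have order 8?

4

φ(89) = 89 − 1 = 88 = 2^3 · 11.
(Z/89Z)^× is cyclic (|G| = 88); a cyclic group of order m has exactly φ(d) elements of each order d | m, and none otherwise.
8 = 2^3 divides 88, and φ(8) = 4.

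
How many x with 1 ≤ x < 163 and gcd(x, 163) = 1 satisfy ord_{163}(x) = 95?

0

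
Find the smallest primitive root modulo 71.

φ(71) = 71 − 1 = 70 = 2 · 5 · 7.
g is a primitive root iff g^(70/q) ≢ 1 (mod 71) for each prime q ∈ {2, 5, 7}.
g = 2: 2^35 ≡ 1 — hits 1, so not a primitive root.
g = 3: 3^35 ≡ 1 — hits 1, so not a primitive root.
g = 4: 4^35 ≡ 1 — hits 1, so not a primitive root.
g = 5: 5^35 ≡ 1 — hits 1, so not a primitive root.
g = 6: 6^35 ≡ 1 — hits 1, so not a primitive root.
g = 7: 7^35 ≡ 70; 7^14 ≡ 54; 7^10 ≡ 45 — none is 1, so 7 is a primitive root.
Hence the least primitive root of 71 is 7.

7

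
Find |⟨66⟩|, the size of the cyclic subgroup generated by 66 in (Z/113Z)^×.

112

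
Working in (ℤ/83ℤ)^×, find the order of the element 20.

82

Since 20 ∈ (Z/83Z)^×, its order divides φ(83) = 83 − 1 = 82 = 2 · 41.
Divisors of 82: 1, 2, 41, 82.
Evaluate successive powers at the divisors of 82:
20^1 ≡ 20 (mod 83)
20^2 ≡ 68 (mod 83)
20^41 ≡ 82 (mod 83)
20^82 ≡ 1 (mod 83) ✓
Therefore the multiplicative order of 20 modulo 83 is 82.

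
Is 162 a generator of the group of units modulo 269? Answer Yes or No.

Yes

φ(269) = 269 − 1 = 268 = 2^2 · 67.
162 is a primitive root mod 269 iff 162^(φ(269)/q) ≢ 1 for every prime q | φ(269), i.e. q ∈ {2, 67}.
162^134 ≡ 268 (mod 269)  [q = 2: ≢ 1 ✓]
162^4 ≡ 205 (mod 269)  [q = 67: ≢ 1 ✓]
All checks pass, so 162 has order 268 and is a primitive root modulo 269.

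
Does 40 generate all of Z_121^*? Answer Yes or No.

φ(121) = φ(11^2) = 11·(11−1) = 110 = 2 · 5 · 11.
It suffices to check that the order of 40 is not a proper divisor of 110: compute 40^(110/q) for q ∈ {2, 5, 11}.
40^55 ≡ 120 (mod 121)  [q = 2: ≢ 1 ✓]
40^22 ≡ 27 (mod 121)  [q = 5: ≢ 1 ✓]
40^10 ≡ 1 (mod 121)  [q = 11: ≡ 1 ✗]
40^10 ≡ 1 shows ord(40) | 10, strictly less than φ(121); not a primitive root.

No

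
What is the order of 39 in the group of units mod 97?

Since 39 ∈ (Z/97Z)^×, its order divides φ(97) = 97 − 1 = 96 = 2^5 · 3.
Divisors of 96: 1, 2, 3, 4, 6, 8, 12, 16, 24, 32, 48, 96.
Check 39^d mod 97 for each divisor in increasing order:
39^1 ≡ 39
39^2 ≡ 66
39^3 ≡ 52
39^4 ≡ 88
39^6 ≡ 85
39^8 ≡ 81
39^12 ≡ 47
39^16 ≡ 62
39^24 ≡ 75
39^32 ≡ 61
39^48 ≡ 96
39^96 ≡ 1
Therefore the multiplicative order of 39 modulo 97 is 96.

96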